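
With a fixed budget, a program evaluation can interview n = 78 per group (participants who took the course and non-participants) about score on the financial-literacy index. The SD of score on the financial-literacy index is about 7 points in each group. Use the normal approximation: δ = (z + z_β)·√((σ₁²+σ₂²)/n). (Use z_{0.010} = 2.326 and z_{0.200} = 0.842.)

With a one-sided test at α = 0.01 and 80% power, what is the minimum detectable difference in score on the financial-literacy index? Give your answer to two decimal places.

Minimum detectable difference ≈ 3.55 points

δ = (z_α + z_β) · √((σ₁²+σ₂²)/n)
  = (2.326 + 0.842) · √(98/78)
  = 3.168 · √1.2564
  = 3.168 · 1.1209
  = 3.5510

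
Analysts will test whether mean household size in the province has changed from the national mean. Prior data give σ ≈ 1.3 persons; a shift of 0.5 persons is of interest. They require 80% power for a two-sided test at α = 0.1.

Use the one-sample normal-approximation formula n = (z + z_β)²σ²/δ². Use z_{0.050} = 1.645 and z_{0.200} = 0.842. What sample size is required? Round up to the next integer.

n = (z_{α/2} + z_β)² · σ² / δ²
  = (1.645 + 0.842)² · 1.3² / 0.5²
  = 6.1852 · 1.69 / 0.25
  = 41.81
Round up → n = 42.

n = 42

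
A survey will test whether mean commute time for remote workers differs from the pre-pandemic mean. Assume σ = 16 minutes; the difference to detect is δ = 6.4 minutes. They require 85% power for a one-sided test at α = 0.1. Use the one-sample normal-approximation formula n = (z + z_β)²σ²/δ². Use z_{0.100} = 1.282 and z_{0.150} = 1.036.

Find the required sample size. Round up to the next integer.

n = (z_α + z_β)² · σ² / δ²
  = (1.282 + 1.036)² · 16² / 6.4²
  = 5.3731 · 256 / 40.96
  = 33.58
Round up → n = 34.

n = 34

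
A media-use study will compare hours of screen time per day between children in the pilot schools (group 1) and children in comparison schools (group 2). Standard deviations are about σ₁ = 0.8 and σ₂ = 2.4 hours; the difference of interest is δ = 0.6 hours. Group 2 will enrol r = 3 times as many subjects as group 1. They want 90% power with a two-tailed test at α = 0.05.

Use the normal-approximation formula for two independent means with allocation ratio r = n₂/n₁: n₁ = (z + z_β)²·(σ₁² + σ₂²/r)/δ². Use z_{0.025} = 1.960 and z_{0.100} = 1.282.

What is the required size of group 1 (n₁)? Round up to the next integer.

n₁ = (z_{α/2} + z_β)² · (σ₁² + σ₂²/r) / δ²
   = (1.960 + 1.282)² · (0.8² + 2.4²/3) / 0.6²
   = 10.5106 · (0.64 + 1.92) / 0.36
   = 10.5106 · 2.56 / 0.36
   = 74.74
Round up → n₁ = 75; n₂ = r·n₁ = 3 × 75 = 225.

n₁ = 75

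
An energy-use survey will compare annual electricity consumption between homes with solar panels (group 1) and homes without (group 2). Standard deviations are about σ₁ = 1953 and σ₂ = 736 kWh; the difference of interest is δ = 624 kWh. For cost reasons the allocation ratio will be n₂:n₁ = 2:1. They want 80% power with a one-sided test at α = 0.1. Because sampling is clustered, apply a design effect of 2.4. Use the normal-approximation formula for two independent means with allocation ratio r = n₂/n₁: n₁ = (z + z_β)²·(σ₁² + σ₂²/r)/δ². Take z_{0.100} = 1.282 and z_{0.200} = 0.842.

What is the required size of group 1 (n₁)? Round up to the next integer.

n₁ = (z_α + z_β)² · (σ₁² + σ₂²/r) / δ²
   = (1.282 + 0.842)² · (1953² + 736²/2) / 624²
   = 4.5114 · (3814209 + 270848) / 389376
   = 4.5114 · 4085057 / 389376
   = 47.33
Design effect: 2.4 × 47.33 = 113.59.
Round up → n₁ = 114; n₂ = r·n₁ = 2 × 114 = 228.

n₁ = 114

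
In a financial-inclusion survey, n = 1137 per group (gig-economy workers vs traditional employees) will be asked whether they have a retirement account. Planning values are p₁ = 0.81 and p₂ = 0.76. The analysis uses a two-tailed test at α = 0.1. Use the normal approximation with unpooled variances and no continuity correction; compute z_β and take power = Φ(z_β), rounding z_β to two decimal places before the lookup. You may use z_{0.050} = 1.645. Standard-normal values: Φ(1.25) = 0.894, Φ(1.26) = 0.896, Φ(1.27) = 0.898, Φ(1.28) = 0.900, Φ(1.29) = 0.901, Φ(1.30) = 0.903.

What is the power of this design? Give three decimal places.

z_β = |p₁−p₂|·√(n/[p₁q₁+p₂q₂]) − z_{α/2}
    = 0.05 · √(1137/0.3363) − 1.645
    = 0.05 · 58.1456 − 1.645
    = 2.9073 − 1.645 = 1.2623 → 1.26
Power = Φ(1.26) = 0.896.

Power ≈ 0.896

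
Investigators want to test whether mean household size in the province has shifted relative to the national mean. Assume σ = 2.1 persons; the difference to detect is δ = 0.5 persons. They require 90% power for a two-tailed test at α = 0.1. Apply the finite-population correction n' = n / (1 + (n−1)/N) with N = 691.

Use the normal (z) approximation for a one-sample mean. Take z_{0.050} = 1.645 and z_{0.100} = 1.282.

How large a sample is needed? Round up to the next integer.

n = 125

n = (z_{α/2} + z_β)² · σ² / δ²
  = (1.645 + 1.282)² · 2.1² / 0.5²
  = 8.5673 · 4.41 / 0.25
  = 151.13
Finite-population correction (N = 691): 151.13 / (1 + (151.13 − 1)/691) = 124.15.
Round up → n = 125.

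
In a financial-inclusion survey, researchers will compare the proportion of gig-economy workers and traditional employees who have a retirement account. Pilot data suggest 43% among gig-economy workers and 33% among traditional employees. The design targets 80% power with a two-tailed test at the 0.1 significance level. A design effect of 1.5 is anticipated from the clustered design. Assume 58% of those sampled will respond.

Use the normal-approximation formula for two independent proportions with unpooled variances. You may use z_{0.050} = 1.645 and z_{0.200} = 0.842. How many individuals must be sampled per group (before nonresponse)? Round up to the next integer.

n = 746 per group

n = (z_{α/2} + z_β)² · [p₁(1−p₁) + p₂(1−p₂)] / (p₁ − p₂)²
  = (1.645 + 0.842)² · (0.43·0.57 + 0.33·0.67) / (0.10)²
  = (2.487)² · (0.2451 + 0.2211) / 0.0100
  = 6.1852 · 0.4662 / 0.0100
  = 288.35
Design effect: 1.5 × 288.35 = 432.53.
Adjust for 58% response: 432.53 / 0.58 = 745.74.
Round up → n = 746 per group.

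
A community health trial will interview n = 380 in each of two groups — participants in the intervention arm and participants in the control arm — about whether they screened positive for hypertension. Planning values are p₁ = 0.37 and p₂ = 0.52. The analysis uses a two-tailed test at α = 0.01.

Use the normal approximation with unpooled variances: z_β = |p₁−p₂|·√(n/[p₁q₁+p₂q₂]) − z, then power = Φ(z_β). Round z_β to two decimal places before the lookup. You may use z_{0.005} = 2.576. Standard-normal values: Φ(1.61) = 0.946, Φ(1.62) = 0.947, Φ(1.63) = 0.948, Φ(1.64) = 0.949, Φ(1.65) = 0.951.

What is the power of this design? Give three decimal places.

z_β = |p₁−p₂|·√(n/[p₁q₁+p₂q₂]) − z_{α/2}
    = 0.15 · √(380/0.4827) − 2.576
    = 0.15 · 28.0578 − 2.576
    = 4.2087 − 2.576 = 1.6327 → 1.63
Power = Φ(1.63) = 0.948.

Power ≈ 0.948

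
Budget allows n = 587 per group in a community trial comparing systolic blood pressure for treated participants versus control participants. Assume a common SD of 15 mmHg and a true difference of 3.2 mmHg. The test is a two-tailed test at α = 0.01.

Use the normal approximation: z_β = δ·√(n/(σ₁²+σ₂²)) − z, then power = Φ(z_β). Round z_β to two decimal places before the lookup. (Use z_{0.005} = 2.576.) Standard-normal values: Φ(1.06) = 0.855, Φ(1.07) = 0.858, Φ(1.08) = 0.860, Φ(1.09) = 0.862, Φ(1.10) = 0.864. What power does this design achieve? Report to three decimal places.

Power ≈ 0.860

z_β = δ·√(n/(σ₁²+σ₂²)) − z_{α/2}
    = 3.2 · √(587/450) − 2.576
    = 3.2 · 1.14212 − 2.576
    = 3.6548 − 2.576 = 1.0788 → 1.08
Power = Φ(1.08) = 0.860.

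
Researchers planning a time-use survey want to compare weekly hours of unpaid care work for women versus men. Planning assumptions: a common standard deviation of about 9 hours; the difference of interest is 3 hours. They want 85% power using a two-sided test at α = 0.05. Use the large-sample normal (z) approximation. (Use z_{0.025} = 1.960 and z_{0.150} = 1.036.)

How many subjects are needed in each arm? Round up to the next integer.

n = (z_{α/2} + z_β)² · (σ₁² + σ₂²) / δ²
  = (1.960 + 1.036)² · (2·9² = 162) / 3²
  = 8.9760 · 162 / 9
  = 161.57
Round up → n = 162 per group.

n = 162 per group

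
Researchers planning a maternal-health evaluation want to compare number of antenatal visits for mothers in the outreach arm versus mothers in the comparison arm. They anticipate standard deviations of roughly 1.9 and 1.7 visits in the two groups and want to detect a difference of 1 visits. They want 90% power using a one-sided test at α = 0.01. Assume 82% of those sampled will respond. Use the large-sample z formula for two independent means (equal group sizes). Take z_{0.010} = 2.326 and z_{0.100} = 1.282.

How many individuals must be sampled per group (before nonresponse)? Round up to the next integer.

n = 104 per group

n = (z_α + z_β)² · (σ₁² + σ₂²) / δ²
  = (2.326 + 1.282)² · (1.9² + 1.7² = 6.5) / 1²
  = 13.0177 · 6.5 / 1
  = 84.61
Adjust for 82% response: 84.61 / 0.82 = 103.19.
Round up → n = 104 per group.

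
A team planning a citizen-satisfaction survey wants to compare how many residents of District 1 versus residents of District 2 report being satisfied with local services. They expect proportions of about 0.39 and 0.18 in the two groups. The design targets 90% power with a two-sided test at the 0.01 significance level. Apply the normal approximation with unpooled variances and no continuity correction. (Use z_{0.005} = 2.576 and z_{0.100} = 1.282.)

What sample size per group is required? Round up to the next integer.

n = 131 per group

n = (z_{α/2} + z_β)² · [p₁(1−p₁) + p₂(1−p₂)] / (p₁ − p₂)²
  = (2.576 + 1.282)² · (0.39·0.61 + 0.18·0.82) / (0.21)²
  = (3.858)² · (0.2379 + 0.1476) / 0.0441
  = 14.8842 · 0.3855 / 0.0441
  = 130.11
Round up → n = 131 per group.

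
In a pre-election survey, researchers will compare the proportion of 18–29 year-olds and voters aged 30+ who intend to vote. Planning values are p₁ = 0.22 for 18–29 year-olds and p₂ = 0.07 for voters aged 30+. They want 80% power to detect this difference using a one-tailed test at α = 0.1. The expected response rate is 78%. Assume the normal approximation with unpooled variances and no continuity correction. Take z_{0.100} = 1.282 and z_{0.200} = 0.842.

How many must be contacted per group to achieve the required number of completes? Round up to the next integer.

n = (z_α + z_β)² · [p₁(1−p₁) + p₂(1−p₂)] / (p₁ − p₂)²
  = (1.282 + 0.842)² · (0.22·0.78 + 0.07·0.93) / (0.15)²
  = (2.124)² · (0.1716 + 0.0651) / 0.0225
  = 4.5114 · 0.2367 / 0.0225
  = 47.46
Adjust for 78% response: 47.46 / 0.78 = 60.85.
Round up → n = 61 per group.

n = 61 per group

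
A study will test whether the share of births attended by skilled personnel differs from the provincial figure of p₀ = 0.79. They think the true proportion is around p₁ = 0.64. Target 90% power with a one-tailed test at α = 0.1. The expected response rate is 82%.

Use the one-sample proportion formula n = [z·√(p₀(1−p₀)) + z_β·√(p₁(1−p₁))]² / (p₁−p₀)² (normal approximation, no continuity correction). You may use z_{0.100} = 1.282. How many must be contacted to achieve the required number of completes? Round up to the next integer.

n = 71

n = [z_α·√(p₀q₀) + z_β·√(p₁q₁)]² / (p₁ − p₀)²
  = [1.282·√(0.79·0.21) + 1.282·√(0.64·0.36)]² / (-0.15)²
  = [1.282·0.4073 + 1.282·0.4800]² / 0.0225
  = [1.1375]² / 0.0225
  = 57.51
Adjust for 82% response: 57.51 / 0.82 = 70.13.
Round up → n = 71.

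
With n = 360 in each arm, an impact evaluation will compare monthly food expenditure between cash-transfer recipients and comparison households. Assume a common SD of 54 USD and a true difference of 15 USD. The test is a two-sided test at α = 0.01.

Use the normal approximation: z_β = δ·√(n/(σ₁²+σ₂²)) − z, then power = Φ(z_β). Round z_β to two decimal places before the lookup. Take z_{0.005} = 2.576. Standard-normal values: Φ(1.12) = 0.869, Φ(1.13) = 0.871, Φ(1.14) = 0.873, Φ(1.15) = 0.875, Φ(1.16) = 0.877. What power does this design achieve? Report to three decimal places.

Power ≈ 0.875

z_β = δ·√(n/(σ₁²+σ₂²)) − z_{α/2}
    = 15 · √(360/5832) − 2.576
    = 15 · 0.24845 − 2.576
    = 3.7268 − 2.576 = 1.1508 → 1.15
Power = Φ(1.15) = 0.875.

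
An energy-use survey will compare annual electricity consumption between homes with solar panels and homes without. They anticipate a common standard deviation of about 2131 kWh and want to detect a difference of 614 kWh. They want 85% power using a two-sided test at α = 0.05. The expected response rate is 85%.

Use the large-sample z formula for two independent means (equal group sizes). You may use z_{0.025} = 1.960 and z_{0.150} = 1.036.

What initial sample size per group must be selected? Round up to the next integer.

n = (z_{α/2} + z_β)² · (σ₁² + σ₂²) / δ²
  = (1.960 + 1.036)² · (2·2131² = 9082322) / 614²
  = 8.9760 · 9082322 / 376996
  = 216.24
Adjust for 85% response: 216.24 / 0.85 = 254.40.
Round up → n = 255 per group.

n = 255 per group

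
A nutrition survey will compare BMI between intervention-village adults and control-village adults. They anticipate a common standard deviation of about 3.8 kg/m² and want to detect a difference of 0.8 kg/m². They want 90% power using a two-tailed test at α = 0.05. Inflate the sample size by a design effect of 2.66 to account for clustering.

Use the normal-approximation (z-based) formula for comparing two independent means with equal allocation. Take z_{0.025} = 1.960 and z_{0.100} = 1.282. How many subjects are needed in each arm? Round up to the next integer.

n = (z_{α/2} + z_β)² · (σ₁² + σ₂²) / δ²
  = (1.960 + 1.282)² · (2·3.8² = 28.88) / 0.8²
  = 10.5106 · 28.88 / 0.64
  = 474.29
Design effect: 2.66 × 474.29 = 1261.61.
Round up → n = 1262 per group.

n = 1262 per group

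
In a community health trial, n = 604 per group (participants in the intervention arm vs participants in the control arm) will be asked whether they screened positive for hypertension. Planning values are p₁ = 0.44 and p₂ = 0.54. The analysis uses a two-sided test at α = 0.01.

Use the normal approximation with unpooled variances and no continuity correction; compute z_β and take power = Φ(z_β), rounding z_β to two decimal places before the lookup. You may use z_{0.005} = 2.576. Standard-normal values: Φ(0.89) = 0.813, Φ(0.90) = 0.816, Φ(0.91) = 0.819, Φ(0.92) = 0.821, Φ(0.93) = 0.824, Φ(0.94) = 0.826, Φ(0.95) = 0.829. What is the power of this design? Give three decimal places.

Power ≈ 0.821

z_β = |p₁−p₂|·√(n/[p₁q₁+p₂q₂]) − z_{α/2}
    = 0.10 · √(604/0.4948) − 2.576
    = 0.10 · 34.9384 − 2.576
    = 3.4938 − 2.576 = 0.9178 → 0.92
Power = Φ(0.92) = 0.821.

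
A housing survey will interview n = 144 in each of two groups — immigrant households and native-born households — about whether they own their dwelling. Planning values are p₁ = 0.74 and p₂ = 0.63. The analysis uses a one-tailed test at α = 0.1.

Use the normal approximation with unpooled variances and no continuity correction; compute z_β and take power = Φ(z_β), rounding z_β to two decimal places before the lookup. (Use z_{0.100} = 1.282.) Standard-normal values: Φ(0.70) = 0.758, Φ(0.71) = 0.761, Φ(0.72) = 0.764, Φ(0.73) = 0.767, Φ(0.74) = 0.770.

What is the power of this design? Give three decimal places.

Power ≈ 0.770

z_β = |p₁−p₂|·√(n/[p₁q₁+p₂q₂]) − z_α
    = 0.11 · √(144/0.4255) − 1.282
    = 0.11 · 18.3963 − 1.282
    = 2.0236 − 1.282 = 0.7416 → 0.74
Power = Φ(0.74) = 0.770.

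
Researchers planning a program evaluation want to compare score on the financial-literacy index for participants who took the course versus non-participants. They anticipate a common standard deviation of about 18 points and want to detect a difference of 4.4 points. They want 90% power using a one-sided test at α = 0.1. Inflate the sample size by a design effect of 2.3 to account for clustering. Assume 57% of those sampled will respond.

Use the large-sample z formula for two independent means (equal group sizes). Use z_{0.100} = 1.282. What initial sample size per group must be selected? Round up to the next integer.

n = 888 per group

n = (z_α + z_β)² · (σ₁² + σ₂²) / δ²
  = (1.282 + 1.282)² · (2·18² = 648) / 4.4²
  = 6.5741 · 648 / 19.36
  = 220.04
Design effect: 2.3 × 220.04 = 506.10.
Adjust for 57% response: 506.10 / 0.57 = 887.89.
Round up → n = 888 per group.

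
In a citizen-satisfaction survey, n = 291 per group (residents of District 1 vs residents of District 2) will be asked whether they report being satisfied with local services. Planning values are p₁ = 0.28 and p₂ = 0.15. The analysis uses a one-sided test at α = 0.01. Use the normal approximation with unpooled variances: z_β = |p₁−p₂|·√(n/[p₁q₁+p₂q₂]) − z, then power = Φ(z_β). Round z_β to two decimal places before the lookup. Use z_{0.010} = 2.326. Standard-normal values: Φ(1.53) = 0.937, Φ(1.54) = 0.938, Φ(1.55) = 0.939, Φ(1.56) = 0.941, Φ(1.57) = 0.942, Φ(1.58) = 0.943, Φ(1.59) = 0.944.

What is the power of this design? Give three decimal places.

Power ≈ 0.938

z_β = |p₁−p₂|·√(n/[p₁q₁+p₂q₂]) − z_α
    = 0.13 · √(291/0.3291) − 2.326
    = 0.13 · 29.7360 − 2.326
    = 3.8657 − 2.326 = 1.5397 → 1.54
Power = Φ(1.54) = 0.938.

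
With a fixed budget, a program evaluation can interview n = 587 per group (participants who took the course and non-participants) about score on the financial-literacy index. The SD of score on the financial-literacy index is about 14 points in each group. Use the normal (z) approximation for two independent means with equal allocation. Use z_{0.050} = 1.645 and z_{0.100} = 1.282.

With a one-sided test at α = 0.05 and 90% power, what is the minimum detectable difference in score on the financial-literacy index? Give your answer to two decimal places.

δ = (z_α + z_β) · √((σ₁²+σ₂²)/n)
  = (1.645 + 1.282) · √(392/587)
  = 2.927 · √0.6678
  = 2.927 · 0.8172
  = 2.3919

Minimum detectable difference ≈ 2.39 points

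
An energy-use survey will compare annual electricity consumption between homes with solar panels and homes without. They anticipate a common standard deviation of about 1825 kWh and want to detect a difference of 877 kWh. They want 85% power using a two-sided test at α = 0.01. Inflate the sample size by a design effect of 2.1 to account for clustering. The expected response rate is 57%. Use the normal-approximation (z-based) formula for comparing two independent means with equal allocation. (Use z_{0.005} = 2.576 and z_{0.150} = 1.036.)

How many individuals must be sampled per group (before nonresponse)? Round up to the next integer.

n = 417 per group

n = (z_{α/2} + z_β)² · (σ₁² + σ₂²) / δ²
  = (2.576 + 1.036)² · (2·1825² = 6661250) / 877²
  = 13.0465 · 6661250 / 769129
  = 112.99
Design effect: 2.1 × 112.99 = 237.29.
Adjust for 57% response: 237.29 / 0.57 = 416.29.
Round up → n = 417 per group.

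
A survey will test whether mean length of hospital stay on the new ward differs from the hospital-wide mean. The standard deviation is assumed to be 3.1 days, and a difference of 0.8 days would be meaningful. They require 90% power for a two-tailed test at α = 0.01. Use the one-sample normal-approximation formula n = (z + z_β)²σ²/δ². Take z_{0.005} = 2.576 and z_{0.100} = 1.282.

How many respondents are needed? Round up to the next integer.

n = 224

n = (z_{α/2} + z_β)² · σ² / δ²
  = (2.576 + 1.282)² · 3.1² / 0.8²
  = 14.8842 · 9.61 / 0.64
  = 223.50
Round up → n = 224.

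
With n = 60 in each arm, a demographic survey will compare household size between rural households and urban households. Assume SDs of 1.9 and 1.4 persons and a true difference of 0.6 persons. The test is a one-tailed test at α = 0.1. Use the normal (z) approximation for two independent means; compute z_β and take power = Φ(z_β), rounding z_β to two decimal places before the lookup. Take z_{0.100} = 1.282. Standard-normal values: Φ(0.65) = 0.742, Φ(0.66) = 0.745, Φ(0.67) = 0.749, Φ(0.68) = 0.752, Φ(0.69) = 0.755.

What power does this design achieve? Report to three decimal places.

Power ≈ 0.755

z_β = δ·√(n/(σ₁²+σ₂²)) − z_α
    = 0.6 · √(60/5.57) − 1.282
    = 0.6 · 3.28207 − 1.282
    = 1.9692 − 1.282 = 0.6872 → 0.69
Power = Φ(0.69) = 0.755.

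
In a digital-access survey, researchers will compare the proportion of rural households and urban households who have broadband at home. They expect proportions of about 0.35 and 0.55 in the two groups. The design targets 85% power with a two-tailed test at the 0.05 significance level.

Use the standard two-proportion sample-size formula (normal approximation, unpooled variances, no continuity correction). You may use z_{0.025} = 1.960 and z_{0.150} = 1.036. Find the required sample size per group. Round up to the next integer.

n = 107 per group

n = (z_{α/2} + z_β)² · [p₁(1−p₁) + p₂(1−p₂)] / (p₁ − p₂)²
  = (1.960 + 1.036)² · (0.35·0.65 + 0.55·0.45) / (-0.20)²
  = (2.996)² · (0.2275 + 0.2475) / 0.0400
  = 8.9760 · 0.4750 / 0.0400
  = 106.59
Round up → n = 107 per group.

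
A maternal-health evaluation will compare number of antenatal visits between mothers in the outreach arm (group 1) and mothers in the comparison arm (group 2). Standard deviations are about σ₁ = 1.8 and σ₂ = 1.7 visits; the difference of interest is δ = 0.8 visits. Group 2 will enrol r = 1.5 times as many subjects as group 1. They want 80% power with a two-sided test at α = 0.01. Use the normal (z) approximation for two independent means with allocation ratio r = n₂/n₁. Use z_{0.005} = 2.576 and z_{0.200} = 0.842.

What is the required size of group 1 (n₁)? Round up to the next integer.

n₁ = (z_{α/2} + z_β)² · (σ₁² + σ₂²/r) / δ²
   = (2.576 + 0.842)² · (1.8² + 1.7²/1.5) / 0.8²
   = 11.6827 · (3.24 + 1.9267) / 0.64
   = 11.6827 · 5.1667 / 0.64
   = 94.31
Round up → n₁ = 95; n₂ = r·n₁ = 1.5 × 95 = 143.

n₁ = 95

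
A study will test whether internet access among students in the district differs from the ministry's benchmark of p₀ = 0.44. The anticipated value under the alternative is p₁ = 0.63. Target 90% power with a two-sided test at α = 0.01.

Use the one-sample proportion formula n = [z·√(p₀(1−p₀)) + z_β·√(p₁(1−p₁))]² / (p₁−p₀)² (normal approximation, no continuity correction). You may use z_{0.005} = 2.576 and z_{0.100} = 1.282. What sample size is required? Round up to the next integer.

n = [z_{α/2}·√(p₀q₀) + z_β·√(p₁q₁)]² / (p₁ − p₀)²
  = [2.576·√(0.44·0.56) + 1.282·√(0.63·0.37)]² / (0.19)²
  = [2.576·0.4964 + 1.282·0.4828]² / 0.0361
  = [1.8976]² / 0.0361
  = 99.75
Round up → n = 100.

n = 100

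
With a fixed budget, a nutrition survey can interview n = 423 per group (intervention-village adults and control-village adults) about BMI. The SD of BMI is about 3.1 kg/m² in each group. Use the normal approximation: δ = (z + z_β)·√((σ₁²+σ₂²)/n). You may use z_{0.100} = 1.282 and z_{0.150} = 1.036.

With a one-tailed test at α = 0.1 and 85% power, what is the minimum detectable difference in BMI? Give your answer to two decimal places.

δ = (z_α + z_β) · √((σ₁²+σ₂²)/n)
  = (1.282 + 1.036) · √(19.22/423)
  = 2.318 · √0.04544
  = 2.318 · 0.2132
  = 0.4941

Minimum detectable difference ≈ 0.49 kg/m²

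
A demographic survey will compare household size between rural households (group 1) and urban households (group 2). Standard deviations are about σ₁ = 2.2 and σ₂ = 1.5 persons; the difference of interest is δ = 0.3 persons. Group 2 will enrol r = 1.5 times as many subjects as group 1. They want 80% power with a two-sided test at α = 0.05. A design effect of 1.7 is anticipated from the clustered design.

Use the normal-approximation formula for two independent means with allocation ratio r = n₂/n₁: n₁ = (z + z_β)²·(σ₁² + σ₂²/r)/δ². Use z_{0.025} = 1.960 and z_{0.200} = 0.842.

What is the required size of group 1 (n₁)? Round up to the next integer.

n₁ = 941

n₁ = (z_{α/2} + z_β)² · (σ₁² + σ₂²/r) / δ²
   = (1.960 + 0.842)² · (2.2² + 1.5²/1.5) / 0.3²
   = 7.8512 · (4.84 + 1.5) / 0.09
   = 7.8512 · 6.34 / 0.09
   = 553.07
Design effect: 1.7 × 553.07 = 940.23.
Round up → n₁ = 941; n₂ = r·n₁ = 1.5 × 941 = 1412.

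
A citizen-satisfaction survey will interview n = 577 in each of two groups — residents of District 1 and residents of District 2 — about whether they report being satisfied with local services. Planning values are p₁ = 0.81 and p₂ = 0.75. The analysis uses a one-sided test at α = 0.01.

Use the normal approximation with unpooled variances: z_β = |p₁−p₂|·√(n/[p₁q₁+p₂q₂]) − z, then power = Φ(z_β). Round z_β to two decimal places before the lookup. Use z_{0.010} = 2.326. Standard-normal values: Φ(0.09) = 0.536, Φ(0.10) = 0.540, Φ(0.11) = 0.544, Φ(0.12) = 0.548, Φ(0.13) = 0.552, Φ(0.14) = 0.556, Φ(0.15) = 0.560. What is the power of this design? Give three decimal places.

z_β = |p₁−p₂|·√(n/[p₁q₁+p₂q₂]) − z_α
    = 0.06 · √(577/0.3414) − 2.326
    = 0.06 · 41.1108 − 2.326
    = 2.4666 − 2.326 = 0.1406 → 0.14
Power = Φ(0.14) = 0.556.

Power ≈ 0.556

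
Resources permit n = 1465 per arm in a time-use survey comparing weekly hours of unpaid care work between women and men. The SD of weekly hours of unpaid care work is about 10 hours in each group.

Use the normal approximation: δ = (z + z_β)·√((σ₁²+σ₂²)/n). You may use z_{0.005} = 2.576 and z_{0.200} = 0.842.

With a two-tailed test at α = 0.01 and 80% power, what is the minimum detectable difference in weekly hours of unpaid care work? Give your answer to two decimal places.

Minimum detectable difference ≈ 1.26 hours

δ = (z_{α/2} + z_β) · √((σ₁²+σ₂²)/n)
  = (2.576 + 0.842) · √(200/1465)
  = 3.418 · √0.13652
  = 3.418 · 0.3695
  = 1.2629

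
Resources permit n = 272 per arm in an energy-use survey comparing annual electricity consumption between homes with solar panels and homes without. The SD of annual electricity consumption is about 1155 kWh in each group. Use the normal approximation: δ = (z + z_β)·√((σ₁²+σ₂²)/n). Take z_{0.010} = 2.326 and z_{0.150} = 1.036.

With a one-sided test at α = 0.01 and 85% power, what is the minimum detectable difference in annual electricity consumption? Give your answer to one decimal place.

δ = (z_α + z_β) · √((σ₁²+σ₂²)/n)
  = (2.326 + 1.036) · √(2668050/272)
  = 3.362 · √9809.0
  = 3.362 · 99.0404
  = 332.9739

Minimum detectable difference ≈ 333.0 kWh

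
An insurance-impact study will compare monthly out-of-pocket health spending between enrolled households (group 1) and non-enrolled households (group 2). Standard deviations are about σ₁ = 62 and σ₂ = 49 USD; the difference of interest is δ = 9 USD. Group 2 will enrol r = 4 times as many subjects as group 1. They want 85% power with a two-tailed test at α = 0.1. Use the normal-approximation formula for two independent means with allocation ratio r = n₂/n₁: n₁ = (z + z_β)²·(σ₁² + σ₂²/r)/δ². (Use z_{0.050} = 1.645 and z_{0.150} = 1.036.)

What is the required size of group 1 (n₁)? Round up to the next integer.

n₁ = (z_{α/2} + z_β)² · (σ₁² + σ₂²/r) / δ²
   = (1.645 + 1.036)² · (62² + 49²/4) / 9²
   = 7.1878 · (3844 + 600.25) / 81
   = 7.1878 · 4444.2 / 81
   = 394.37
Round up → n₁ = 395; n₂ = r·n₁ = 4 × 395 = 1580.

n₁ = 395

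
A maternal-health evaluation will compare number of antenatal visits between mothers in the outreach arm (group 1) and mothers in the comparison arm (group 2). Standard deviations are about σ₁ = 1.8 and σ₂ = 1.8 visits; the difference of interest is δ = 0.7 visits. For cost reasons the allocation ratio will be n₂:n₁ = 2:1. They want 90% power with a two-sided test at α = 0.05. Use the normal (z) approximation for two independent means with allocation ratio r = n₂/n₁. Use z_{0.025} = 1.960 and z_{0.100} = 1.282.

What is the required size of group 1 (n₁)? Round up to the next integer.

n₁ = (z_{α/2} + z_β)² · (σ₁² + σ₂²/r) / δ²
   = (1.960 + 1.282)² · (1.8² + 1.8²/2) / 0.7²
   = 10.5106 · (3.24 + 1.62) / 0.49
   = 10.5106 · 4.86 / 0.49
   = 104.25
Round up → n₁ = 105; n₂ = r·n₁ = 2 × 105 = 210.

n₁ = 105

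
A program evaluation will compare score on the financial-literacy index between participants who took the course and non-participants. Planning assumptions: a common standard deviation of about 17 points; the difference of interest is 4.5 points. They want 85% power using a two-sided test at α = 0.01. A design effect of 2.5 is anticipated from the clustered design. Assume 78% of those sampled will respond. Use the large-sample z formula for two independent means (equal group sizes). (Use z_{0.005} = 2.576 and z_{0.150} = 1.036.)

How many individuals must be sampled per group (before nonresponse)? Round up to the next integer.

n = (z_{α/2} + z_β)² · (σ₁² + σ₂²) / δ²
  = (2.576 + 1.036)² · (2·17² = 578) / 4.5²
  = 13.0465 · 578 / 20.25
  = 372.39
Design effect: 2.5 × 372.39 = 930.98.
Adjust for 78% response: 930.98 / 0.78 = 1193.56.
Round up → n = 1194 per group.

n = 1194 per group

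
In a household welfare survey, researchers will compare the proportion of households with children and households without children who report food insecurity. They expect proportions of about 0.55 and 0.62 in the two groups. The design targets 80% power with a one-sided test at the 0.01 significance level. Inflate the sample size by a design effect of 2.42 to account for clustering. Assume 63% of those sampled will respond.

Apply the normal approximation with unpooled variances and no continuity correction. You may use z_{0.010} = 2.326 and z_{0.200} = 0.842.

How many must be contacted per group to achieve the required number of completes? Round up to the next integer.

n = 3801 per group

n = (z_α + z_β)² · [p₁(1−p₁) + p₂(1−p₂)] / (p₁ − p₂)²
  = (2.326 + 0.842)² · (0.55·0.45 + 0.62·0.38) / (-0.07)²
  = (3.168)² · (0.2475 + 0.2356) / 0.0049
  = 10.0362 · 0.4831 / 0.0049
  = 989.49
Design effect: 2.42 × 989.49 = 2394.57.
Adjust for 63% response: 2394.57 / 0.63 = 3800.90.
Round up → n = 3801 per group.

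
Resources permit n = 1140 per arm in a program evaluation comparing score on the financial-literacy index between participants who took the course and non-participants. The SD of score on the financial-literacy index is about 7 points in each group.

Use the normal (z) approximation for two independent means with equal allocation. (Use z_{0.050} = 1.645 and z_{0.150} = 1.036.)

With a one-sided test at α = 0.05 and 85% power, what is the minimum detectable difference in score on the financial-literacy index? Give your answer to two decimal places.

δ = (z_α + z_β) · √((σ₁²+σ₂²)/n)
  = (1.645 + 1.036) · √(98/1140)
  = 2.681 · √0.08596
  = 2.681 · 0.2932
  = 0.7861

Minimum detectable difference ≈ 0.79 points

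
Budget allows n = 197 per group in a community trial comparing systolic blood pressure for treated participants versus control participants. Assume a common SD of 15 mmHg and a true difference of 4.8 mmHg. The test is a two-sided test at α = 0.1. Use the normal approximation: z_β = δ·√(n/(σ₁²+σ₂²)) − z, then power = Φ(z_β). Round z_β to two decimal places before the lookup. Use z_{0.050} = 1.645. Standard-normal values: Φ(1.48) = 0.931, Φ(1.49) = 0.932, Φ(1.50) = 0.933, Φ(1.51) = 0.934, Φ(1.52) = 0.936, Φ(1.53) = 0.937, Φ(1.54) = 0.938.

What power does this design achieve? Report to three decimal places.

z_β = δ·√(n/(σ₁²+σ₂²)) − z_{α/2}
    = 4.8 · √(197/450) − 1.645
    = 4.8 · 0.66165 − 1.645
    = 3.1759 − 1.645 = 1.5309 → 1.53
Power = Φ(1.53) = 0.937.

Power ≈ 0.937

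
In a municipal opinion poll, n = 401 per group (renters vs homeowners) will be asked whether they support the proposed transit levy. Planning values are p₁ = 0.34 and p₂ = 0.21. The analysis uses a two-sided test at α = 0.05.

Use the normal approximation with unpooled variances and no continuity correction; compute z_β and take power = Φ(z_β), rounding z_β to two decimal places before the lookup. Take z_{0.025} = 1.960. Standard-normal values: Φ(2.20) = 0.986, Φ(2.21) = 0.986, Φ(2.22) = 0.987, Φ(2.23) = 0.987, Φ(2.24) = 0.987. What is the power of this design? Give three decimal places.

z_β = |p₁−p₂|·√(n/[p₁q₁+p₂q₂]) − z_{α/2}
    = 0.13 · √(401/0.3903) − 1.960
    = 0.13 · 32.0533 − 1.960
    = 4.1669 − 1.960 = 2.2069 → 2.21
Power = Φ(2.21) = 0.986.

Power ≈ 0.986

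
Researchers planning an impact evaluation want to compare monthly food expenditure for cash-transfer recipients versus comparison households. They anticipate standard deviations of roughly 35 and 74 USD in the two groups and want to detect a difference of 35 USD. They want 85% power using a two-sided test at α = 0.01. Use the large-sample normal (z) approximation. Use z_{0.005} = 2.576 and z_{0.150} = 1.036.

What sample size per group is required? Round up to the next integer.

n = (z_{α/2} + z_β)² · (σ₁² + σ₂²) / δ²
  = (2.576 + 1.036)² · (35² + 74² = 6701) / 35²
  = 13.0465 · 6701 / 1225
  = 71.37
Round up → n = 72 per group.

n = 72 per group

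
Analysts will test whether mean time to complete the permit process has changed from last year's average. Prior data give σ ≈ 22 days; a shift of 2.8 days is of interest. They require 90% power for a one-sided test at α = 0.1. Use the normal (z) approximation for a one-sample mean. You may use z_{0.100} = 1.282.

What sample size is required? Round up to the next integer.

n = (z_α + z_β)² · σ² / δ²
  = (1.282 + 1.282)² · 22² / 2.8²
  = 6.5741 · 484 / 7.84
  = 405.85
Round up → n = 406.

n = 406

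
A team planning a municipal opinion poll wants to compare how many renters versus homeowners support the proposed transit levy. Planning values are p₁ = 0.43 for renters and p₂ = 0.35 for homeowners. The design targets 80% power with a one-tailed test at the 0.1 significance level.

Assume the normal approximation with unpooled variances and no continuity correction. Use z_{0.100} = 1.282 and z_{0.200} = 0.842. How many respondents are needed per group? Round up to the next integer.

n = 334 per group

n = (z_α + z_β)² · [p₁(1−p₁) + p₂(1−p₂)] / (p₁ − p₂)²
  = (1.282 + 0.842)² · (0.43·0.57 + 0.35·0.65) / (0.08)²
  = (2.124)² · (0.2451 + 0.2275) / 0.0064
  = 4.5114 · 0.4726 / 0.0064
  = 333.14
Round up → n = 334 per group.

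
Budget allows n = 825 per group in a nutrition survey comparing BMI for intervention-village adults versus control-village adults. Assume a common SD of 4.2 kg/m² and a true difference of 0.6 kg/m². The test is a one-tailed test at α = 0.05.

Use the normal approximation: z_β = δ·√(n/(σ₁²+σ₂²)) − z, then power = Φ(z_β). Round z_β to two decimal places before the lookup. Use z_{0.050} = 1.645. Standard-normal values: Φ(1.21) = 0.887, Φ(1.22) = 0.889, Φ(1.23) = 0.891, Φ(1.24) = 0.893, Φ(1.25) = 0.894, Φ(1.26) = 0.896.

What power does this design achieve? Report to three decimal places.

Power ≈ 0.896

z_β = δ·√(n/(σ₁²+σ₂²)) − z_α
    = 0.6 · √(825/35.28) − 1.645
    = 0.6 · 4.83574 − 1.645
    = 2.9014 − 1.645 = 1.2564 → 1.26
Power = Φ(1.26) = 0.896.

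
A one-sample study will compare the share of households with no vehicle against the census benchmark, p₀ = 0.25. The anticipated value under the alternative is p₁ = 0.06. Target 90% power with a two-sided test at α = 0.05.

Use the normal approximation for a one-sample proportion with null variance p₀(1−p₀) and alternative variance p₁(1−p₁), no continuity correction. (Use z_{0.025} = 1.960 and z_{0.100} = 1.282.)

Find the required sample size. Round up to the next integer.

n = [z_{α/2}·√(p₀q₀) + z_β·√(p₁q₁)]² / (p₁ − p₀)²
  = [1.960·√(0.25·0.75) + 1.282·√(0.06·0.94)]² / (-0.19)²
  = [1.960·0.4330 + 1.282·0.2375]² / 0.0361
  = [1.1532]² / 0.0361
  = 36.84
Round up → n = 37.

n = 37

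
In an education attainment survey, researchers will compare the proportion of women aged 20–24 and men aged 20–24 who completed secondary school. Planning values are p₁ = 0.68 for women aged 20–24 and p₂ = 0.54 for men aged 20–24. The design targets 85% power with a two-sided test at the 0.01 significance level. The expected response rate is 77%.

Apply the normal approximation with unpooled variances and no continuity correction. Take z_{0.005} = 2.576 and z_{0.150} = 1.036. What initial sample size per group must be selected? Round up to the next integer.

n = (z_{α/2} + z_β)² · [p₁(1−p₁) + p₂(1−p₂)] / (p₁ − p₂)²
  = (2.576 + 1.036)² · (0.68·0.32 + 0.54·0.46) / (0.14)²
  = (3.612)² · (0.2176 + 0.2484) / 0.0196
  = 13.0465 · 0.4660 / 0.0196
  = 310.19
Adjust for 77% response: 310.19 / 0.77 = 402.84.
Round up → n = 403 per group.

n = 403 per group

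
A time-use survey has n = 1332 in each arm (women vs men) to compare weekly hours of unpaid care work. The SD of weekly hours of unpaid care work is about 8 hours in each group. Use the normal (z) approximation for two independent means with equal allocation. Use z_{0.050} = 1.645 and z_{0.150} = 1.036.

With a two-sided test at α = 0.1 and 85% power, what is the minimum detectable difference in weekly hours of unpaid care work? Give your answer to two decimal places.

δ = (z_{α/2} + z_β) · √((σ₁²+σ₂²)/n)
  = (1.645 + 1.036) · √(128/1332)
  = 2.681 · √0.0961
  = 2.681 · 0.3100
  = 0.8311

Minimum detectable difference ≈ 0.83 hours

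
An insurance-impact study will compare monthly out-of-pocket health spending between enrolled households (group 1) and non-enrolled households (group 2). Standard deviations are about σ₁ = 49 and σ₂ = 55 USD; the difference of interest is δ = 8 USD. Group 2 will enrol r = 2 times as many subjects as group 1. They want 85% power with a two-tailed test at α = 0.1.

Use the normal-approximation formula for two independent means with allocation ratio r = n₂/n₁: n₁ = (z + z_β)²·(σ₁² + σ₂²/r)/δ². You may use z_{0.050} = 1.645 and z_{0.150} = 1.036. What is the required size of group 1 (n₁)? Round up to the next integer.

n₁ = (z_{α/2} + z_β)² · (σ₁² + σ₂²/r) / δ²
   = (1.645 + 1.036)² · (49² + 55²/2) / 8²
   = 7.1878 · (2401 + 1512.5) / 64
   = 7.1878 · 3913.5 / 64
   = 439.52
Round up → n₁ = 440; n₂ = r·n₁ = 2 × 440 = 880.

n₁ = 440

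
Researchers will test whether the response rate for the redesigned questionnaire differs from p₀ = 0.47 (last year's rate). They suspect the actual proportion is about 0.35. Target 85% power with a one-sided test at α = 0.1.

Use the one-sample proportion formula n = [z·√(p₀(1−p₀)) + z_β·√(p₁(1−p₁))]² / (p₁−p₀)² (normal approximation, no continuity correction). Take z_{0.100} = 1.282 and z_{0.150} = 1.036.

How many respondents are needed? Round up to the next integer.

n = 90

n = [z_α·√(p₀q₀) + z_β·√(p₁q₁)]² / (p₁ − p₀)²
  = [1.282·√(0.47·0.53) + 1.036·√(0.35·0.65)]² / (-0.12)²
  = [1.282·0.4991 + 1.036·0.4770]² / 0.0144
  = [1.1340]² / 0.0144
  = 89.30
Round up → n = 90.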